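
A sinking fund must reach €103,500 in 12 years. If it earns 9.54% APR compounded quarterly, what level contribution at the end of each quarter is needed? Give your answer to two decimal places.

€1,175.53

With 4 periods per year: i = 0.02385, n = 48.
PMT = 103500 / ( [(1+0.02385)^48 − 1] / 0.02385 ) = 103500 / 88.045038 = 1,175.5347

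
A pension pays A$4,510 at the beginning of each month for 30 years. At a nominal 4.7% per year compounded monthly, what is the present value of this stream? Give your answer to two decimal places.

With 12 periods per year: i = 0.00391667, n = 360.
Annuity factor a(360|0.00391667) × (1+i) = 193.567968; PV = 4510 × 193.567968 = 872,991.5336
Payments are at the start of each period, so multiply by (1+i).

A$872,991.53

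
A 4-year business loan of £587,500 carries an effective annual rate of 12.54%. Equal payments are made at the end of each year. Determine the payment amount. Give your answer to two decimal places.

Annuity-PV factor = 3.003126; PMT = 587500 / 3.003126 = 195,629.4769

£195,629.48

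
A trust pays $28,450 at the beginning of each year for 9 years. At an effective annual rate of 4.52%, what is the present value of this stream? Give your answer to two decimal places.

$215,949.72

Annuity factor a(9|0.0452) × (1+i) = 7.590500; PV = 28450 × 7.590500 = 215,949.7209
(annuity-due: payments at period start, so ×(1+i).)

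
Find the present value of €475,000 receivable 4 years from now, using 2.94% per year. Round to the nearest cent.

PV = FV·(1+i)^(−n) = 475,000 × 0.890560 = 423,016.1555

€423,016.16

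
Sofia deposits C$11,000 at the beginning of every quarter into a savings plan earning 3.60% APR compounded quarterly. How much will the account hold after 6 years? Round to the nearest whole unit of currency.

C$295,855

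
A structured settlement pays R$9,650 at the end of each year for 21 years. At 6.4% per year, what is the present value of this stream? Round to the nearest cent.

Annuity factor a(21|0.064) = 11.378356; PV = 9650 × 11.378356 = 109,801.1369

R$109,801.14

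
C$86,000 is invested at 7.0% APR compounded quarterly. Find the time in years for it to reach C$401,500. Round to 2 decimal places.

Periodic rate i = 0.07/4 = 0.0175.
(1+i)^n = 401500/86000 = 4.66860, so n = ln 4.66860 / ln 1.0175 = 88.8174 quarters
= 88.8174/4 years

22.20 years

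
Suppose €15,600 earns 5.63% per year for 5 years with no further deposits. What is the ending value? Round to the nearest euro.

€20,515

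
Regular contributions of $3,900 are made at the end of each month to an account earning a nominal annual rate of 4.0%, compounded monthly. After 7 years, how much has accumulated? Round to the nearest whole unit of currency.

$377,341

i = 0.04/12 = 0.00333333 per month; n = 7·12 = 84.
FV = PMT · [(1+i)^n − 1] / i = 3900 · 96.754159 = 377,341.2207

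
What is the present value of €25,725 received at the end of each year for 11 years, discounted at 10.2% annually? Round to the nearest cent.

€165,558.06

Annuity factor a(11|0.102) = 6.435687; PV = 25725 × 6.435687 = 165,558.0561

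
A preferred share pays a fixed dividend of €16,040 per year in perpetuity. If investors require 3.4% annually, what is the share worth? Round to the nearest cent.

PV = PMT / i = 16040 / 0.034 = 471,764.7059

€471,764.71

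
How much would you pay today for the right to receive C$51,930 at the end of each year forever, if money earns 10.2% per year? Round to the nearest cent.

C$509,117.65

PV = C/r = 51930/0.102 = 509,117.6471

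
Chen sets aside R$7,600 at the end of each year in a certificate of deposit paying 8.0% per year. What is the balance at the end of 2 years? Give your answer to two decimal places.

FV = 7600 × [(1+0.08)^2 − 1] / 0.08 = 7600 × 2.080000 = 15,808.0000

R$15,808.00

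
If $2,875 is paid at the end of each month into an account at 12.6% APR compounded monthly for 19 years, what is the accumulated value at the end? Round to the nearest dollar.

With 12 periods per year: i = 0.0105, n = 228.
FV = 2875 × [(1+0.0105)^228 − 1] / 0.0105 = 2875 × 935.364356 = 2,689,172.5232

$2,689,173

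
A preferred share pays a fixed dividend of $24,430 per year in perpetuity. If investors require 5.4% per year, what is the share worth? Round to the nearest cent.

$452,407.41

PV = C/r = 24430/0.054 = 452,407.4074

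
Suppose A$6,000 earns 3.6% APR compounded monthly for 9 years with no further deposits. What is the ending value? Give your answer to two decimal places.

A$8,291.86

i = 0.036/12 = 0.003 per month; n = 9·12 = 108.
FV = PV·(1+i)^n = 6,000 × 1.381977 = 8,291.8611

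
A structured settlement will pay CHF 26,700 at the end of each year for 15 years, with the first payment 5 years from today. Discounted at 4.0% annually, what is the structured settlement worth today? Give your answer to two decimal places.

CHF 253,757.98

PV at t=4 (ordinary 15-year annuity): 26700 × a(15|0.04) = 26700 × 11.118387 = 296,860.9444
Discount back 4 years: 296,860.9444 × (1+0.04)^(−4) = 296,860.9444 × 0.854804 = 253,757.9795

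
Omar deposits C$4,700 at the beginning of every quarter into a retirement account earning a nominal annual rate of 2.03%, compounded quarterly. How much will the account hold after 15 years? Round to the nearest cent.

C$330,346.77

With 4 periods per year: i = 0.005075, n = 60.
Accumulation factor s(60|0.005075) × (1+i) = 70.286548; FV = 4700 × 70.286548 = 330,346.7734
(annuity-due: payments at period start, so ×(1+i).)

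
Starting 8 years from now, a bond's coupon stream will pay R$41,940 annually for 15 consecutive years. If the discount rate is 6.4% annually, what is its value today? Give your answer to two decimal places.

Value one period before first payment (t=7): 41940 × [1 − (1+0.064)^(−15)] / 0.064 = 41940 × 9.463370 = 396,893.7433
Discount back 7 years: 396,893.7433 × (1+0.064)^(−7) = 396,893.7433 × 0.647752 = 257,088.6223

R$257,088.62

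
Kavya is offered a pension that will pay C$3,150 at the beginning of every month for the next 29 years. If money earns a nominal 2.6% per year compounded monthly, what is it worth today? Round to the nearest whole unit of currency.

C$770,948

Periodic rate i = 0.026/12 = 0.00216667; n = 29 × 12 = 348 periods.
PV = PMT · [1 − (1+i)^(−n)] / i × (1+i) = 3150 · 244.745397 = 770,947.9990
(annuity-due: payments at period start, so ×(1+i).)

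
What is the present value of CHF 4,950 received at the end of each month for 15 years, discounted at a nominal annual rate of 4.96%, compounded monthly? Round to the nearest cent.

Periodic rate i = 0.0496/12 = 0.00413333; n = 15 × 12 = 180 periods.
Annuity factor a(180|0.00413333) = 126.789071; PV = 4950 × 126.789071 = 627,605.9030

CHF 627,605.90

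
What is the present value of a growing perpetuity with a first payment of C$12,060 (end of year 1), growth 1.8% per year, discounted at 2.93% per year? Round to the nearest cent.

C$1,067,256.64

PV = D₁/(r − g) = 12060/(0.0293 − 0.018) = 1,067,256.6372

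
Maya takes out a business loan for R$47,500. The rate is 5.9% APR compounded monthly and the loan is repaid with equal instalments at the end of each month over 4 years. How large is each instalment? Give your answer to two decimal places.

R$1,113.36

With 12 periods per year: i = 0.00491667, n = 48.
Annuity-PV factor = 42.663556; PMT = 47500 / 42.663556 = 1,113.3624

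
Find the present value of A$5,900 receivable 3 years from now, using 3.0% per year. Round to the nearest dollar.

PV = FV·(1+i)^(−n) = 5,900 × 0.915142 = 5,399.3358

A$5,399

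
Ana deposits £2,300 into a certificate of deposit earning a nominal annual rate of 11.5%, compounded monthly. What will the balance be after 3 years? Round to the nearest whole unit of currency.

£3,242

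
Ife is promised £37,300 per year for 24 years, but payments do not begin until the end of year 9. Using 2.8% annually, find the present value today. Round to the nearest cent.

£517,567.66

PV at t=8 (ordinary 24-year annuity): 37300 × a(24|0.028) = 37300 × 17.306260 = 645,523.4909
PV₀ = 645,523.4909 / (1+0.028)^8 = 645,523.4909 / 1.247225 = 517,567.6624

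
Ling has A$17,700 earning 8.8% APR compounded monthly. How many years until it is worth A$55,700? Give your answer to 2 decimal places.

13.08 years

Periodic rate i = 0.088/12 = 0.00733333.
n = ln(55700/17700) / ln(1+0.00733333) = ln(3.14689) / 0.007307 = 156.9019 months
= 156.9019/12 years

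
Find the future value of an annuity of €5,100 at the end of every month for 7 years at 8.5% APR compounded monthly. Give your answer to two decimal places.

Periodic rate i = 0.085/12 = 0.00708333; n = 7 × 12 = 84 periods.
FV = PMT · [(1+i)^n − 1] / i = 5100 · 114.244559 = 582,647.2498

€582,647.25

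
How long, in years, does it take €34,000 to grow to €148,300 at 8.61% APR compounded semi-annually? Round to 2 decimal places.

17.47 years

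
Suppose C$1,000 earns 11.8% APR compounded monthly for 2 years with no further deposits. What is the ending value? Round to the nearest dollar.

Periodic rate i = 0.118/12 = 0.00983333; n = 2 × 12 = 24 periods.
1,000 × (1+0.00983333)^24 = 1,000 × 1.264716 = 1,264.7155

C$1,265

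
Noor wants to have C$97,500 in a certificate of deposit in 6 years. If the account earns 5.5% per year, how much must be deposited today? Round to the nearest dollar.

Discount factor = (1+0.055)^(−6) = 0.725246; PV = 97,500 × 0.725246 = 70,711.4687

C$70,711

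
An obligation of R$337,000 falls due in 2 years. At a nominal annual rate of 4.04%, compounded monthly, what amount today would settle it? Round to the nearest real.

R$310,884

With 12 periods per year: i = 0.00336667, n = 24.
PV = FV·(1+i)^(−n) = 337,000 × 0.922503 = 310,883.6229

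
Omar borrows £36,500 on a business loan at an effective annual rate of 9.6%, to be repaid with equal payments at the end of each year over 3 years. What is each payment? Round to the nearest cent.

Annuity-PV factor = 2.504469; PMT = 36500 / 2.504469 = 14,573.9451

£14,573.95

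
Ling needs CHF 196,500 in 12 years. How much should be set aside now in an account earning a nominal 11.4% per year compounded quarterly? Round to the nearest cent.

With 4 periods per year: i = 0.0285, n = 48.
Discount factor = (1+0.0285)^(−48) = 0.259534; PV = 196,500 × 0.259534 = 50,998.3758

CHF 50,998.38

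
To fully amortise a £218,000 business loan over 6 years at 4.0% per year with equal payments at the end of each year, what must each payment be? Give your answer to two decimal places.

£41,586.09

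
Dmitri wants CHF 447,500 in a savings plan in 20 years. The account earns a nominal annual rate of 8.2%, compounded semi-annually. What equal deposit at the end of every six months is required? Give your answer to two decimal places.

Periodic rate i = 0.082/2 = 0.041; n = 20 × 2 = 40 periods.
FV-annuity factor = 97.297075; PMT = 447500 / 97.297075 = 4,599.3160

CHF 4,599.32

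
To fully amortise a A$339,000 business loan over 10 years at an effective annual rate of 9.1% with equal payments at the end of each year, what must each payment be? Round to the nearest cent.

PMT = 339000 / ( [1 − (1+0.091)^(−10)] / 0.091 ) = 339000 / 6.389506 = 53,055.7455

A$53,055.75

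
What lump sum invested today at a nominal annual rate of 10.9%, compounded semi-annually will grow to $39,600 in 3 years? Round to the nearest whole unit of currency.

$28,802

With 2 periods per year: i = 0.0545, n = 6.
Discount factor = (1+0.0545)^(−6) = 0.727312; PV = 39,600 × 0.727312 = 28,801.5381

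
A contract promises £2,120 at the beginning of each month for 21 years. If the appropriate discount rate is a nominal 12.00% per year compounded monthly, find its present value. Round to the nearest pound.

£196,675

Periodic rate i = 0.12/12 = 0.01; n = 21 × 12 = 252 periods.
Annuity factor a(252|0.01) × (1+i) = 92.771225; PV = 2120 × 92.771225 = 196,674.9973
(annuity-due: payments at period start, so ×(1+i).)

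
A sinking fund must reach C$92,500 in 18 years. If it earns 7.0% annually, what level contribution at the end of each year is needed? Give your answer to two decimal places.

C$2,720.67

FV-annuity factor = 33.999033; PMT = 92500 / 33.999033 = 2,720.6657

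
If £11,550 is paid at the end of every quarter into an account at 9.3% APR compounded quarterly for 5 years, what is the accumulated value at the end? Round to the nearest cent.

i = 0.093/4 = 0.02325 per quarter; n = 5·4 = 20.
Accumulation factor s(20|0.02325) = 25.099440; FV = 11550 × 25.099440 = 289,898.5323

£289,898.53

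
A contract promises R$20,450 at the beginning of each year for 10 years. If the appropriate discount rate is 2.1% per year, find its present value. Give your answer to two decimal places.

Annuity factor a(10|0.021) × (1+i) = 9.123419; PV = 20450 × 9.123419 = 186,573.9261
Payments are at the start of each period, so multiply by (1+i).

R$186,573.93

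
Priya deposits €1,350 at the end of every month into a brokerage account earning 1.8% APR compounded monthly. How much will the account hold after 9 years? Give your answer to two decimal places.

i = 0.018/12 = 0.0015 per month; n = 9·12 = 108.
Accumulation factor s(108|0.0015) = 117.145017; FV = 1350 × 117.145017 = 158,145.7731

€158,145.77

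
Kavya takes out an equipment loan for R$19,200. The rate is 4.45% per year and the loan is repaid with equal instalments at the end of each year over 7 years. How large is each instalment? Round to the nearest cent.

R$3,252.31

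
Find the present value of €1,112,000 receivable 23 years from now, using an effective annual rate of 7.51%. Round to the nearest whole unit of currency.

€210,272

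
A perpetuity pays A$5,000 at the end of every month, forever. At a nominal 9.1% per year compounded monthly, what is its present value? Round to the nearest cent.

A$659,340.66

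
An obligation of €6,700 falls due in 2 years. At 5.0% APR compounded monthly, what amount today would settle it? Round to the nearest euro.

With 12 periods per year: i = 0.00416667, n = 24.
Discount factor = (1+0.00416667)^(−24) = 0.905025; PV = 6,700 × 0.905025 = 6,063.6703

€6,064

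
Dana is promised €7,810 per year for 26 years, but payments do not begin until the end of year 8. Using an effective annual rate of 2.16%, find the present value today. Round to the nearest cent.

PV at t=7 (ordinary 26-year annuity): 7810 × a(26|0.0216) = 7810 × 19.735367 = 154,133.2199
PV₀ = 154,133.2199 / (1+0.0216)^7 = 154,133.2199 / 1.161358 = 132,718.0711

€132,718.07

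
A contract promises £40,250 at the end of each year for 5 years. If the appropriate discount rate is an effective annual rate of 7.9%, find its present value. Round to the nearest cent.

PV = PMT · [1 − (1+i)^(−n)] / i = 40250 · 4.003255 = 161,131.0334

£161,131.03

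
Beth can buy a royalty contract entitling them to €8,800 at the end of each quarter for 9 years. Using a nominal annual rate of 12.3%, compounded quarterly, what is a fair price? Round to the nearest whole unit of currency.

€189,992

With 4 periods per year: i = 0.03075, n = 36.
PV = 8800 × [1 − (1+0.03075)^(−36)] / 0.03075 = 8800 × 21.589964 = 189,991.6830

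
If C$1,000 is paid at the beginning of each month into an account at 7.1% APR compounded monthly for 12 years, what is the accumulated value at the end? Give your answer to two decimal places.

C$227,555.78

Periodic rate i = 0.071/12 = 0.00591667; n = 12 × 12 = 144 periods.
FV = 1000 × [(1+0.00591667)^144 − 1] / 0.00591667 × (1+i) = 1000 × 227.555781 = 227,555.7813
(Beginning-of-period payments → annuity-due factor ×(1+i).)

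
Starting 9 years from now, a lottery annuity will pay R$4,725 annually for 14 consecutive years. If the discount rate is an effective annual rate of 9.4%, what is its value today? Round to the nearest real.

R$17,534

PV at t=8 (ordinary 14-year annuity): 4725 × a(14|0.094) = 4725 × 7.613965 = 35,975.9830
Discount back 8 years: 35,975.9830 × (1+0.094)^(−8) = 35,975.9830 × 0.487373 = 17,533.7211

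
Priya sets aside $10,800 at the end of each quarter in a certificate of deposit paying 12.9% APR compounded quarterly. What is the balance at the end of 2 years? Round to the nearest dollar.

Periodic rate i = 0.129/4 = 0.03225; n = 2 × 4 = 8 periods.
Accumulation factor s(8|0.03225) = 8.963653; FV = 10800 × 8.963653 = 96,807.4524

$96,807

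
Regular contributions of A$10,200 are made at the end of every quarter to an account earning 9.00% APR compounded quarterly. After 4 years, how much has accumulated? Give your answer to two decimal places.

Periodic rate i = 0.09/4 = 0.0225; n = 4 × 4 = 16 periods.
Accumulation factor s(16|0.0225) = 19.005398; FV = 10200 × 19.005398 = 193,855.0607

A$193,855.06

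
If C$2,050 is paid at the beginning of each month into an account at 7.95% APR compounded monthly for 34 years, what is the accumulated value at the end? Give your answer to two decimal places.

C$4,295,982.98

i = 0.0795/12 = 0.006625 per month; n = 34·12 = 408.
Accumulation factor s(408|0.006625) × (1+i) = 2095.601452; FV = 2050 × 2095.601452 = 4,295,982.9760
Payments are at the start of each period, so multiply by (1+i).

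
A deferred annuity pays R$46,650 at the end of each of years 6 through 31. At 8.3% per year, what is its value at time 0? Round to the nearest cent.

Value one period before first payment (t=5): 46650 × [1 − (1+0.083)^(−26)] / 0.083 = 46650 × 10.532602 = 491,345.8697
PV₀ = 491,345.8697 / (1+0.083)^5 = 491,345.8697 / 1.489849 = 329,795.7287

R$329,795.73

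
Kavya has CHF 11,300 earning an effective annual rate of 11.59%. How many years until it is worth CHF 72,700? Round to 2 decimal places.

(1+i)^n = 72700/11300 = 6.43363, so n = ln 6.43363 / ln 1.1159 = 16.9754 years

16.98 years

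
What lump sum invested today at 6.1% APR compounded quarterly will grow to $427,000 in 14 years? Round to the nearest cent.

$182,953.19

With 4 periods per year: i = 0.01525, n = 56.
PV = FV·(1+i)^(−n) = 427,000 × 0.428462 = 182,953.1865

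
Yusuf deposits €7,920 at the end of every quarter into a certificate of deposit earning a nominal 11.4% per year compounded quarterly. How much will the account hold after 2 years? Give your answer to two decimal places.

€70,053.54

i = 0.114/4 = 0.0285 per quarter; n = 2·4 = 8.
Accumulation factor s(8|0.0285) = 8.845144; FV = 7920 × 8.845144 = 70,053.5398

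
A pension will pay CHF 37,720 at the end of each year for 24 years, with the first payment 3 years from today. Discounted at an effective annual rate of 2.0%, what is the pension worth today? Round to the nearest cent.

PV at t=2 (ordinary 24-year annuity): 37720 × a(24|0.02) = 37720 × 18.913926 = 713,433.2737
PV₀ = 713,433.2737 / (1+0.02)^2 = 713,433.2737 / 1.040400 = 685,729.7902

CHF 685,729.79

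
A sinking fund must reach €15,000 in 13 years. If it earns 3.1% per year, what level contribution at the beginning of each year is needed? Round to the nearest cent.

FV-annuity factor × (1+i) = 16.202563; PMT = 15000 / 16.202563 = 925.7795

€925.78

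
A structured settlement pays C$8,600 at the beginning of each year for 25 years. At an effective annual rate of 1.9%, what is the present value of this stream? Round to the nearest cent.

PV = 8600 × [1 − (1+0.019)^(−25)] / 0.019 × (1+i) = 8600 × 20.129945 = 173,117.5311
(Beginning-of-period payments → annuity-due factor ×(1+i).)

C$173,117.53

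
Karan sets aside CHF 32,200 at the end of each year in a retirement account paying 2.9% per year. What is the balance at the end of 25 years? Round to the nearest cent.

CHF 1,158,695.65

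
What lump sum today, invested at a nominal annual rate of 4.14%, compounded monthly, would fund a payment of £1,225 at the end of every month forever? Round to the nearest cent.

£355,072.46

Periodic rate i = 0.0414/12 = 0.00345.
PV = PMT / i = 1225 / 0.00345 = 355,072.4638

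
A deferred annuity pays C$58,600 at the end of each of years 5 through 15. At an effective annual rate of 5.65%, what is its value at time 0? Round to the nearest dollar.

C$377,689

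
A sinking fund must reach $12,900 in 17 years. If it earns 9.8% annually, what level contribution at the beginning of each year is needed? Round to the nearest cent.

$295.18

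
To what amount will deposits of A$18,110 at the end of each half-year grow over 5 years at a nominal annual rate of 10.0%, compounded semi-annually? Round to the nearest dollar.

With 2 periods per year: i = 0.05, n = 10.
Accumulation factor s(10|0.05) = 12.577893; FV = 18110 × 12.577893 = 227,785.6338

A$227,786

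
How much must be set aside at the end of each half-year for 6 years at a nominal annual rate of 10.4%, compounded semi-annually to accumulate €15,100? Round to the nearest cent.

With 2 periods per year: i = 0.052, n = 12.
PMT = 15100 / ( [(1+0.052)^12 − 1] / 0.052 ) = 15100 / 16.102639 = 937.7345

€937.73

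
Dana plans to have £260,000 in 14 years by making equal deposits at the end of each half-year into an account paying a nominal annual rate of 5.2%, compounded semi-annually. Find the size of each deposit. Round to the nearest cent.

With 2 periods per year: i = 0.026, n = 28.
FV-annuity factor = 40.452225; PMT = 260000 / 40.452225 = 6,427.3350

£6,427.34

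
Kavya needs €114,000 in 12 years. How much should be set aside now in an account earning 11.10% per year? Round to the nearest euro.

€32,236

PV = FV·(1+i)^(−n) = 114,000 × 0.282769 = 32,235.6286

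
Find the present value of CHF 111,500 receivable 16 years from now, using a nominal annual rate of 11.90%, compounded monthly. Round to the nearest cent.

Periodic rate i = 0.119/12 = 0.00991667; n = 16 × 12 = 192 periods.
PV = FV·(1+i)^(−n) = 111,500 × 0.150375 = 16,766.8430

CHF 16,766.84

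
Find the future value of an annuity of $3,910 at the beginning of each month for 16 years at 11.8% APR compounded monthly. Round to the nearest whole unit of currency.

Periodic rate i = 0.118/12 = 0.00983333; n = 16 × 12 = 192 periods.
FV = 3910 × [(1+0.00983333)^192 − 1] / 0.00983333 × (1+i) = 3910 × 569.494619 = 2,226,723.9612
(Beginning-of-period payments → annuity-due factor ×(1+i).)

$2,226,724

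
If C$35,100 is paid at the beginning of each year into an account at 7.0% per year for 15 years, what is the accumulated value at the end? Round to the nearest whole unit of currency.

C$943,771

Accumulation factor s(15|0.07) × (1+i) = 26.888054; FV = 35100 × 26.888054 = 943,770.6796
Payments are at the start of each period, so multiply by (1+i).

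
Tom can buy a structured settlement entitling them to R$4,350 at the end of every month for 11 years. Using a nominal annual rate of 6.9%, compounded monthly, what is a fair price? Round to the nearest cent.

Periodic rate i = 0.069/12 = 0.00575; n = 11 × 12 = 132 periods.
PV = 4350 × [1 − (1+0.00575)^(−132)] / 0.00575 = 4350 × 92.321206 = 401,597.2482

R$401,597.25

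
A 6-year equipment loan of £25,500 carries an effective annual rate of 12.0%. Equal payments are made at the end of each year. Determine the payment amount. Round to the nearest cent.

£6,202.26

PMT = 25500 / ( [1 − (1+0.12)^(−6)] / 0.12 ) = 25500 / 4.111407 = 6,202.2558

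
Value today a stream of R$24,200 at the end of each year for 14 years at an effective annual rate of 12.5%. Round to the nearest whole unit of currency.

PV = 24200 × [1 − (1+0.125)^(−14)] / 0.125 = 24200 × 6.462006 = 156,380.5425

R$156,381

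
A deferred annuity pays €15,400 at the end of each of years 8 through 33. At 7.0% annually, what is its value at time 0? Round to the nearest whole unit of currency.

€113,413

PV at t=7 (ordinary 26-year annuity): 15400 × a(26|0.07) = 15400 × 11.825779 = 182,116.9915
PV₀ = 182,116.9915 / (1+0.07)^7 = 182,116.9915 / 1.605781 = 113,413.3095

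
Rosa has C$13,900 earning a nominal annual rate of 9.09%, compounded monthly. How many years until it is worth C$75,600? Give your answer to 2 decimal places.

18.70 years

Periodic rate i = 0.0909/12 = 0.007575.
n = ln(75600/13900) / ln(1+0.007575) = ln(5.43885) / 0.007546 = 224.4190 months
= 224.4190/12 years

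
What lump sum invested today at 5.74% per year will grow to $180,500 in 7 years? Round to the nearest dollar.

$122,124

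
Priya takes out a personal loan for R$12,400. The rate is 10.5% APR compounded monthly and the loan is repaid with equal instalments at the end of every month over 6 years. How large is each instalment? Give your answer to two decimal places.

Periodic rate i = 0.105/12 = 0.00875; n = 6 × 12 = 72 periods.
Annuity-PV factor = 53.251057; PMT = 12400 / 53.251057 = 232.8592

R$232.86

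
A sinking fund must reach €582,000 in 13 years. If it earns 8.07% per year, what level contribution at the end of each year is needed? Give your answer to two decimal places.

PMT = 582000 / ( [(1+0.0807)^13 − 1] / 0.0807 ) = 582000 / 21.593908 = 26,952.0455

€26,952.05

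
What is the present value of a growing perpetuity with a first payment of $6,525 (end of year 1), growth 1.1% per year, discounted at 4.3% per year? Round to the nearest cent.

PV = PMT / (i − g) = 6525 / (0.043 − 0.011) = 6525 / 0.032000 = 203,906.2500

$203,906.25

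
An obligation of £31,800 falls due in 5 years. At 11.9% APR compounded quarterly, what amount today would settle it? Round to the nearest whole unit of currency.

Periodic rate i = 0.119/4 = 0.02975; n = 5 × 4 = 20 periods.
PV = FV·(1+i)^(−n) = 31,800 × 0.556370 = 17,692.5775

£17,693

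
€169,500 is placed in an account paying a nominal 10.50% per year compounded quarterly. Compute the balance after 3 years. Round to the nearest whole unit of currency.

i = 0.105/4 = 0.02625 per quarter; n = 3·4 = 12.
FV = PV·(1+i)^n = 169,500 × 1.364703 = 231,317.1027

€231,317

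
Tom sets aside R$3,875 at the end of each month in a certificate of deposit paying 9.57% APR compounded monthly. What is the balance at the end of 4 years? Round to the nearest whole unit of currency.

R$225,532

i = 0.0957/12 = 0.007975 per month; n = 4·12 = 48.
Accumulation factor s(48|0.007975) = 58.201872; FV = 3875 × 58.201872 = 225,532.2550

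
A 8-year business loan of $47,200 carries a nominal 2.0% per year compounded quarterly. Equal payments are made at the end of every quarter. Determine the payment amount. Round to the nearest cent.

$1,599.82

i = 0.02/4 = 0.005 per quarter; n = 8·4 = 32.
PMT = 47200 / ( [1 − (1+0.005)^(−32)] / 0.005 ) = 47200 / 29.503284 = 1,599.8219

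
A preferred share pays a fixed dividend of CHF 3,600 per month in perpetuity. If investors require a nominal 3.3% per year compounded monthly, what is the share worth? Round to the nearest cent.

Periodic rate i = 0.033/12 = 0.00275.
PV = C/r = 3600/0.00275 = 1,309,090.9091

CHF 1,309,090.91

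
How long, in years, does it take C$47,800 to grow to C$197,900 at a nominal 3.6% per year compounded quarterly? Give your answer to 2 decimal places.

Periodic rate i = 0.036/4 = 0.009.
(1+i)^n = 197900/47800 = 4.14017, so n = ln 4.14017 / ln 1.009 = 158.5689 quarters
= 158.5689/4 years

39.64 years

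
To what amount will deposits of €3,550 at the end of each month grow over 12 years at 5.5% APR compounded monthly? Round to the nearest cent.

€721,781.15

i = 0.055/12 = 0.00458333 per month; n = 12·12 = 144.
FV = 3550 × [(1+0.00458333)^144 − 1] / 0.00458333 = 3550 × 203.318634 = 721,781.1492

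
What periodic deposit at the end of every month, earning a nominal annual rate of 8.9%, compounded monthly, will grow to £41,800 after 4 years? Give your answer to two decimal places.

£728.19

Periodic rate i = 0.089/12 = 0.00741667; n = 4 × 12 = 48 periods.
FV-annuity factor = 57.402252; PMT = 41800 / 57.402252 = 728.1944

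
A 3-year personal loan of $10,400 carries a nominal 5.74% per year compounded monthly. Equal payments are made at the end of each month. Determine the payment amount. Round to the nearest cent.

$315.16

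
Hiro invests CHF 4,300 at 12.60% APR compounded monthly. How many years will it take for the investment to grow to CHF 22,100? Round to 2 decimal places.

Periodic rate i = 0.126/12 = 0.0105.
(1+i)^n = 22100/4300 = 5.13953, so n = ln 5.13953 / ln 1.0105 = 156.7183 months
= 156.7183/12 years

13.06 years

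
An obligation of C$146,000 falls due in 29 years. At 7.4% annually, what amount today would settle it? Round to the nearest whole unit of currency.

C$18,417

Discount factor = (1+0.074)^(−29) = 0.126147; PV = 146,000 × 0.126147 = 18,417.4159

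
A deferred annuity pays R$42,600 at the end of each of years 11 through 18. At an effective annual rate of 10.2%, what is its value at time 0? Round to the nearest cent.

R$85,421.37

PV at t=10 (ordinary 8-year annuity): 42600 × a(8|0.102) = 42600 × 5.296304 = 225,622.5463
Discount back 10 years: 225,622.5463 × (1+0.102)^(−10) = 225,622.5463 × 0.378603 = 85,421.3737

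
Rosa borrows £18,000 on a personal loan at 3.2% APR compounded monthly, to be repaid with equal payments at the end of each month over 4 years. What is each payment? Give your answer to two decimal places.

With 12 periods per year: i = 0.00266667, n = 48.
Annuity-PV factor = 44.998767; PMT = 18000 / 44.998767 = 400.0110

£400.01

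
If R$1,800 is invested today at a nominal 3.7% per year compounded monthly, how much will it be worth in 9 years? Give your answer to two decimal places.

R$2,509.98

Periodic rate i = 0.037/12 = 0.00308333; n = 9 × 12 = 108 periods.
1,800 × (1+0.00308333)^108 = 1,800 × 1.394433 = 2,509.9789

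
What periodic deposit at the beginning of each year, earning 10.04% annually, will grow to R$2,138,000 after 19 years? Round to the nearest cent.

PMT = 2.138e+06 / ( [(1+0.1004)^19 − 1] / 0.1004 × (1+i) ) = 2.138e+06 / 56.535823 = 37,816.7309

R$37,816.73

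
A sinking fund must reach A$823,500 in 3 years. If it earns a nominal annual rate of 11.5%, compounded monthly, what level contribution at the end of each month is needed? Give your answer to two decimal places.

A$19,263.87

With 12 periods per year: i = 0.00958333, n = 36.
FV-annuity factor = 42.748428; PMT = 823500 / 42.748428 = 19,263.8663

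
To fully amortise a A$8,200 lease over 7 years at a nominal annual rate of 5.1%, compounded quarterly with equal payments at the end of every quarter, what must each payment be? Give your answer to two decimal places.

i = 0.051/4 = 0.01275 per quarter; n = 7·4 = 28.
PMT = 8200 / ( [1 − (1+0.01275)^(−28)] / 0.01275 ) = 8200 / 23.423258 = 350.0794

A$350.08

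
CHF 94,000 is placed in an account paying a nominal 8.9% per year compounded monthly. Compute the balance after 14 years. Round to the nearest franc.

CHF 325,283

With 12 periods per year: i = 0.00741667, n = 168.
FV = 94,000 × (1 + 0.00741667)^168 = 325,283.4379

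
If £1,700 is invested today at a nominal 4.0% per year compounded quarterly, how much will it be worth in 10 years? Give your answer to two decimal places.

With 4 periods per year: i = 0.01, n = 40.
1,700 × (1+0.01)^40 = 1,700 × 1.488864 = 2,531.0683

£2,531.07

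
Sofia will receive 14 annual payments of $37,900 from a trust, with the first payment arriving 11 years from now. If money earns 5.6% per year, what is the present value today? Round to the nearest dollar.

$209,447

Value one period before first payment (t=10): 37900 × [1 − (1+0.056)^(−14)] / 0.056 = 37900 × 9.529595 = 361,171.6643
Discount back 10 years: 361,171.6643 × (1+0.056)^(−10) = 361,171.6643 × 0.579910 = 209,447.1660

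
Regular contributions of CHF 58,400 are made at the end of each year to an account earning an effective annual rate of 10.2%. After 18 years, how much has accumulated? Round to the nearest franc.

CHF 2,716,584

FV = PMT · [(1+i)^n − 1] / i = 58400 · 46.516841 = 2,716,583.5380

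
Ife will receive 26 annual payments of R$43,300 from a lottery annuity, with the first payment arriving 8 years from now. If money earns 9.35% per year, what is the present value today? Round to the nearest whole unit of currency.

R$223,464

Value one period before first payment (t=7): 43300 × [1 − (1+0.0935)^(−26)] / 0.0935 = 43300 × 9.648300 = 417,771.3856
PV₀ = 417,771.3856 / (1+0.0935)^7 = 417,771.3856 / 1.869526 = 223,463.7996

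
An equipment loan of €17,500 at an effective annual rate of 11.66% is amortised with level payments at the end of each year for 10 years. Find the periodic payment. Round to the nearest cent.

€3,054.24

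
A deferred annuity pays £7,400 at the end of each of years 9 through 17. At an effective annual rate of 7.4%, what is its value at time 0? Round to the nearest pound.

£26,778

Value one period before first payment (t=8): 7400 × [1 − (1+0.074)^(−9)] / 0.074 = 7400 × 6.405803 = 47,402.9402
Discount back 8 years: 47,402.9402 × (1+0.074)^(−8) = 47,402.9402 × 0.564892 = 26,777.5617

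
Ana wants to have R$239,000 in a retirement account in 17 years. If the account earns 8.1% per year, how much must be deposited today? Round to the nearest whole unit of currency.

PV = FV·(1+i)^(−n) = 239,000 × 0.266050 = 63,585.9411

R$63,586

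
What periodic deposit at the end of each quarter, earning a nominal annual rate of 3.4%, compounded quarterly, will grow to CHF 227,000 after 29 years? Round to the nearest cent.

CHF 1,155.84

i = 0.034/4 = 0.0085 per quarter; n = 29·4 = 116.
FV-annuity factor = 196.393521; PMT = 227000 / 196.393521 = 1,155.8426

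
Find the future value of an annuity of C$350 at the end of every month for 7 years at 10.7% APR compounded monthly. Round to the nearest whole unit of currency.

C$43,487

Periodic rate i = 0.107/12 = 0.00891667; n = 7 × 12 = 84 periods.
FV = 350 × [(1+0.00891667)^84 − 1] / 0.00891667 = 350 × 124.247686 = 43,486.6902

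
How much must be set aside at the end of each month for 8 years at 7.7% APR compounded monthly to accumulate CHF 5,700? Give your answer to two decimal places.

CHF 43.14

With 12 periods per year: i = 0.00641667, n = 96.
PMT = 5700 / ( [(1+0.00641667)^96 − 1] / 0.00641667 ) = 5700 / 132.135140 = 43.1377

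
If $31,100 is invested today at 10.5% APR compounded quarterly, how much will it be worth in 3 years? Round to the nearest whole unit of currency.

$42,442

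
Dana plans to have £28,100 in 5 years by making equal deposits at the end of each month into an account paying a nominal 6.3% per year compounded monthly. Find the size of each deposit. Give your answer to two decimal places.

£399.66

i = 0.063/12 = 0.00525 per month; n = 5·12 = 60.
PMT = 28100 / ( [(1+0.00525)^60 − 1] / 0.00525 ) = 28100 / 70.310608 = 399.6552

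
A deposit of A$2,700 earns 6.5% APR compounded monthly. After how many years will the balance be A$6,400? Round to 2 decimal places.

Periodic rate i = 0.065/12 = 0.00541667.
(1+i)^n = 6400/2700 = 2.37037, so n = ln 2.37037 / ln 1.00542 = 159.7627 months
= 159.7627/12 years

13.31 years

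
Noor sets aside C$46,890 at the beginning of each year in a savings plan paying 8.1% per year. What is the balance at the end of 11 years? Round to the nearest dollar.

C$848,242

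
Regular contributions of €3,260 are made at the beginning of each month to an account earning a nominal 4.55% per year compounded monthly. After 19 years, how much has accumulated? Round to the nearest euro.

Periodic rate i = 0.0455/12 = 0.00379167; n = 19 × 12 = 228 periods.
FV = 3260 × [(1+0.00379167)^228 − 1] / 0.00379167 × (1+i) = 3260 × 362.673139 = 1,182,314.4331
(annuity-due: payments at period start, so ×(1+i).)

€1,182,314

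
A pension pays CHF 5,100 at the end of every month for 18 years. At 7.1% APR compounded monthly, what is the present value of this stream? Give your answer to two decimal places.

CHF 620,925.66

Periodic rate i = 0.071/12 = 0.00591667; n = 18 × 12 = 216 periods.
PV = PMT · [1 − (1+i)^(−n)] / i = 5100 · 121.750129 = 620,925.6604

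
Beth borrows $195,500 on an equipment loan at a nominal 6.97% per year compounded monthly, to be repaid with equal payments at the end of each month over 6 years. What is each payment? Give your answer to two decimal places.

Periodic rate i = 0.0697/12 = 0.00580833; n = 6 × 12 = 72 periods.
Annuity-PV factor = 58.704034; PMT = 195500 / 58.704034 = 3,330.2652

$3,330.27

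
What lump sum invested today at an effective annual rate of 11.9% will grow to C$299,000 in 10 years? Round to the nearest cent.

PV = FV·(1+i)^(−n) = 299,000 × 0.324862 = 97,133.7874

C$97,133.79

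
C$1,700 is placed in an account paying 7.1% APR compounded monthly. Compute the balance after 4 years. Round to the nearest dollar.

C$2,256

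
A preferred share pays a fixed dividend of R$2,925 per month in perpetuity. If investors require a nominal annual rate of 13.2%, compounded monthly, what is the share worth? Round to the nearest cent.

R$265,909.09

Periodic rate i = 0.132/12 = 0.011.
PV = PMT / i = 2925 / 0.011 = 265,909.0909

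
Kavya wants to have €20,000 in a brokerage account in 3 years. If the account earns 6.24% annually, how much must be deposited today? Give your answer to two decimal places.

€16,678.84

PV = FV·(1+i)^(−n) = 20,000 × 0.833942 = 16,678.8387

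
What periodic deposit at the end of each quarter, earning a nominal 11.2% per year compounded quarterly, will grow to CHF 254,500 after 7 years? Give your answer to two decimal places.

CHF 6,107.61

Periodic rate i = 0.112/4 = 0.028; n = 7 × 4 = 28 periods.
FV-annuity factor = 41.669359; PMT = 254500 / 41.669359 = 6,107.6054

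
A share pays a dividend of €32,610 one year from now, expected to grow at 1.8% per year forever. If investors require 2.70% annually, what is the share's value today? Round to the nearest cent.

€3,623,333.33

PV = D₁/(r − g) = 32610/(0.027 − 0.018) = 3,623,333.3333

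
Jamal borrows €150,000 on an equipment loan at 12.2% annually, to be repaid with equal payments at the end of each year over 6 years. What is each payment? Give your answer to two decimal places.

PMT = 150000 / ( [1 − (1+0.122)^(−6)] / 0.122 ) = 150000 / 4.088224 = 36,690.7506

€36,690.75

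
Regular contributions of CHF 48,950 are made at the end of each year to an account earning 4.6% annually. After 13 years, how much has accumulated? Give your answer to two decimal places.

CHF 845,312.85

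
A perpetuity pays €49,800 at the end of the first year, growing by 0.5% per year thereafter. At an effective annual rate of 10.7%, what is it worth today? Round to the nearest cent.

PV = PMT / (i − g) = 49800 / (0.107 − 0.005) = 49800 / 0.102000 = 488,235.2941

€488,235.29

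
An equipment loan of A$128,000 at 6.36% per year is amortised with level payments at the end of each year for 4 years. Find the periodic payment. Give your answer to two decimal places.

A$37,244.69

Annuity-PV factor = 3.436731; PMT = 128000 / 3.436731 = 37,244.6927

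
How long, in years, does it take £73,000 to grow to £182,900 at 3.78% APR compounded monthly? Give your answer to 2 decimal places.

24.34 years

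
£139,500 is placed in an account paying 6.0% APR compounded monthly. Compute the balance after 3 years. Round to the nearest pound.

i = 0.06/12 = 0.005 per month; n = 3·12 = 36.
FV = PV·(1+i)^n = 139,500 × 1.196681 = 166,936.9332

£166,937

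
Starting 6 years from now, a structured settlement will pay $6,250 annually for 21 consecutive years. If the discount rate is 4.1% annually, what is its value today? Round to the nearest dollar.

PV at t=5 (ordinary 21-year annuity): 6250 × a(21|0.041) = 6250 × 13.900840 = 86,880.2477
Discount back 5 years: 86,880.2477 × (1+0.041)^(−5) = 86,880.2477 × 0.817987 = 71,066.9052

$71,067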